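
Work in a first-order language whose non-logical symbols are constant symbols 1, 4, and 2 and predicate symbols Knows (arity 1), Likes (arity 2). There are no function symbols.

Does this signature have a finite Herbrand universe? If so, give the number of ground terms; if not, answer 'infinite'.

There are no function symbols, so every ground term is one of the 3 constants.
The Herbrand universe is {1, 4, 2}, which is finite with 3 elements.

3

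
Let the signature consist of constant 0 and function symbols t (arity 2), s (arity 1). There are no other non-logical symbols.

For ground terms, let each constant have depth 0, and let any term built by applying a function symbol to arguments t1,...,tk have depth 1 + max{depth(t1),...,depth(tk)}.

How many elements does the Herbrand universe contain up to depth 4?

Let N_k = |{terms of depth ≤ k}|. Then N_0 = 1 and N_k = 1 + N_{k-1}^2 + N_{k-1} for k ≥ 1 (one summand per function symbol, arity giving the exponent).
N_0 = 1
N_1 = 1 + 1^2 + 1 = 3
N_2 = 1 + 3^2 + 3 = 13
N_3 = 1 + 13^2 + 13 = 183
N_4 = 1 + 183^2 + 183 = 33673

33673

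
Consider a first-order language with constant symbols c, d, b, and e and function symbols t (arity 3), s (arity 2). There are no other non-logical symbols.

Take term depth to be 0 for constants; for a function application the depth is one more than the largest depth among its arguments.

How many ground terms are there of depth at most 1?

Let N_k count ground terms of depth at most k. Each non-constant term of depth ≤ k is some function symbol applied to depth-≤(k−1) arguments, giving N_k = 4 + N_{k-1}^3 + N_{k-1}^2.
N_0 = 4
N_1 = 4 + 4^3 + 4^2 = 84

84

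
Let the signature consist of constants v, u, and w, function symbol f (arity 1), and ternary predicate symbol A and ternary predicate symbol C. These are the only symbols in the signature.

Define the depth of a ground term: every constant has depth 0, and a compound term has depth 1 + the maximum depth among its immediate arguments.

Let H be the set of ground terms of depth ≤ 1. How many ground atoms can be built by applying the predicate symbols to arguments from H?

First count ground terms of depth ≤ 1.
If N_k denotes the number of depth-≤k ground terms, the 3 constants give N_0 = 3, and each function symbol of arity r contributes N_{k-1}^r new terms at level k: N_k = 3 + N_{k-1}.
N_0 = 3
N_1 = 3 + 3 = 6
Explicitly: v, u, w, f(v), f(u), f(w).
So |H| = 6.
For each predicate symbol, the number of ground atoms is |H| raised to its arity; summing:
  A: 6^3 = 216;  C: 6^3 = 216
Total ground atoms: 216 + 216 = 432.

432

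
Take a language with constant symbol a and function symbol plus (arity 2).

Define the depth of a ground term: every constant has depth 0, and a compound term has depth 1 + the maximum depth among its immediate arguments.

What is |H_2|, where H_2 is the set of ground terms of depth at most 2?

5

Let N_k count ground terms of depth at most k. Each non-constant term of depth ≤ k is some function symbol applied to depth-≤(k−1) arguments, giving N_k = 1 + N_{k-1}^2.
N_0 = 1
N_1 = 1 + 1^2 = 2
N_2 = 1 + 2^2 = 5
Explicitly: a, plus(a, a), plus(a, plus(a, a)), plus(plus(a, a), a), plus(plus(a, a), plus(a, a)).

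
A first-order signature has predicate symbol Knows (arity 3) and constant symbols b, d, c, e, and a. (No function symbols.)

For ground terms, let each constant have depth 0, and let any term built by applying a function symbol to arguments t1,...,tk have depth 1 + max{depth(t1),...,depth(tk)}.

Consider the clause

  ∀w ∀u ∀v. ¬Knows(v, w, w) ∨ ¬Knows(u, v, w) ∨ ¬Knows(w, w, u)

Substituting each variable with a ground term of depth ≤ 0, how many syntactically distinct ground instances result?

125

Ground terms of depth ≤ 0:
  With no function symbols every ground term is a constant, so there are exactly 5 ground terms at every depth bound.
  N_0 = 5
So there are 5 ground terms available for substitution.
There are 3 variables to instantiate (w, u, v), each occurring in at least one literal, so different choices give different ground instances.
Number of ground instances = 5^3 = 125.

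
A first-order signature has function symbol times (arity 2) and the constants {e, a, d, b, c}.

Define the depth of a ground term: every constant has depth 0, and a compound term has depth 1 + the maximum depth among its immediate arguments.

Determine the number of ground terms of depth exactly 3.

818125

Count level by level. With function symbols times/2, the terms of depth ≤ k are the 5 constants together with each function applied to depth-≤(k−1) tuples, so N_k = 5 + N_{k-1}^2.
N_0 = 5
N_1 = 5 + 5^2 = 30
N_2 = 5 + 30^2 = 905
N_3 = 5 + 905^2 = 819030
Terms of depth exactly 3: N_3 − N_2 = 819030 − 905 = 818125.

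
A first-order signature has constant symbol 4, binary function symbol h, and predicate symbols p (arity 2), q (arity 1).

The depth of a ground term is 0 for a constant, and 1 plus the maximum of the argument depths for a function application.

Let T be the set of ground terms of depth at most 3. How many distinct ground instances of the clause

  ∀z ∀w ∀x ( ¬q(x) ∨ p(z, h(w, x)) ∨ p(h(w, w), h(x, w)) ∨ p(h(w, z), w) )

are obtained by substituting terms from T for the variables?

17576

Ground terms of depth ≤ 3:
  Let N_k = |{terms of depth ≤ k}|. Then N_0 = 1 and N_k = 1 + N_{k-1}^2 for k ≥ 1 (one summand per function symbol, arity giving the exponent).
  N_0 = 1
  N_1 = 1 + 1^2 = 2
  N_2 = 1 + 2^2 = 5
  N_3 = 1 + 5^2 = 26
So there are 26 ground terms available for substitution.
The clause has 3 distinct variables (z, w, x), each appearing in the body. In the free term algebra distinct substitutions yield syntactically distinct ground instances.
Number of ground instances = 26^3 = 17576.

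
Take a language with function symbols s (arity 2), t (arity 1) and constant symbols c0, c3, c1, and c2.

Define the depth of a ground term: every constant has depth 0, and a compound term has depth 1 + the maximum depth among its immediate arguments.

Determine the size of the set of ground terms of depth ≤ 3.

365424

If N_k denotes the number of depth-≤k ground terms, the 4 constants give N_0 = 4, and each function symbol of arity r contributes N_{k-1}^r new terms at level k: N_k = 4 + N_{k-1}^2 + N_{k-1}.
N_0 = 4
N_1 = 4 + 4^2 + 4 = 24
N_2 = 4 + 24^2 + 24 = 604
N_3 = 4 + 604^2 + 604 = 365424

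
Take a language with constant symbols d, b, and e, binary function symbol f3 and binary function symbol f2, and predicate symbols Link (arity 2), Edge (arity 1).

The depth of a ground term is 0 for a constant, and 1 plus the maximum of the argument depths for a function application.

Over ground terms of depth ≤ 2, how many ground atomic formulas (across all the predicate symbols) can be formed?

784110

First count ground terms of depth ≤ 2.
Write N_k for the number of ground terms of depth ≤ k. A term of depth ≤ k is either a constant or a function symbol applied to arguments of depth ≤ k−1, so N_k = 3 + N_{k-1}^2 + N_{k-1}^2.
N_0 = 3
N_1 = 3 + 3^2 + 3^2 = 21
N_2 = 3 + 21^2 + 21^2 = 885
So |H| = 885.
Each predicate of arity r yields |H|^r ground atoms (one per choice of an r-tuple from H):
  Link: 885^2 = 783225;  Edge: 885
Total ground atoms: 783225 + 885 = 784110.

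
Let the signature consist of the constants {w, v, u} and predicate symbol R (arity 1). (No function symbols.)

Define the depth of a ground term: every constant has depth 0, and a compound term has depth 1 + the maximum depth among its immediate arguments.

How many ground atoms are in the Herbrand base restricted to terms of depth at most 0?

First count ground terms of depth ≤ 0.
With no function symbols every ground term is a constant, so there are exactly 3 ground terms at every depth bound.
N_0 = 3
So |H| = 3.
Each predicate of arity r yields |H|^r ground atoms (one per choice of an r-tuple from H):
  R: 3
Total ground atoms: 3.

3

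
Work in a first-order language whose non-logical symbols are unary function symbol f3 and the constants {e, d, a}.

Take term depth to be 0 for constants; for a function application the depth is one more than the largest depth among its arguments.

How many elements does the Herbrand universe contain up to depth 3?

Count level by level. With function symbols f3/1, the terms of depth ≤ k are the 3 constants together with each function applied to depth-≤(k−1) tuples, so N_k = 3 + N_{k-1}.
N_0 = 3
N_1 = 3 + 3 = 6
N_2 = 3 + 6 = 9
N_3 = 3 + 9 = 12
Explicitly: e, d, a, f3(e), f3(d), f3(a), f3(f3(e)), f3(f3(d)), f3(f3(a)), f3(f3(f3(e))), f3(f3(f3(d))), f3(f3(f3(a))).

12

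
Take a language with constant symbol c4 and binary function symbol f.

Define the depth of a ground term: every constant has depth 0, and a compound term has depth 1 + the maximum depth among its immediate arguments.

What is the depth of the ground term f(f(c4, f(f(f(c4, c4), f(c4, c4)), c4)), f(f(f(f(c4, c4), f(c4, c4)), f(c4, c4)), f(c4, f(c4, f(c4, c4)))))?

depth(f(c4, c4)) = 1 + max(0, 0) = 1
depth(f(f(c4, c4), f(c4, c4))) = 1 + max(1, 1) = 2
depth(f(f(f(c4, c4), f(c4, c4)), c4)) = 1 + max(2, 0) = 3
depth(f(c4, f(f(f(c4, c4), f(c4, c4)), c4))) = 1 + max(0, 3) = 4
depth(f(f(f(c4, c4), f(c4, c4)), f(c4, c4))) = 1 + max(2, 1) = 3
depth(f(c4, f(c4, c4))) = 1 + max(0, 1) = 2
depth(f(c4, f(c4, f(c4, c4)))) = 1 + max(0, 2) = 3
depth(f(f(f(f(c4, c4), f(c4, c4)), f(c4, c4)), f(c4, f(c4, f(c4, c4))))) = 1 + max(3, 3) = 4
depth(f(f(c4, f(f(f(c4, c4), f(c4, c4)), c4)), f(f(f(f(c4, c4), f(c4, c4)), f(c4, c4)), f(c4, f(c4, f(c4, c4)))))) = 1 + max(4, 4) = 5

5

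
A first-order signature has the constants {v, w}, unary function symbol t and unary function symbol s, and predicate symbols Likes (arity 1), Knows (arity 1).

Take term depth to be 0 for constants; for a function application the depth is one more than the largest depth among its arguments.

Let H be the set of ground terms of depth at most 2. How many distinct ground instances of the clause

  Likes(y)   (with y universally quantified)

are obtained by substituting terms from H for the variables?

Ground terms of depth ≤ 2:
  If N_k denotes the number of depth-≤k ground terms, the 2 constants give N_0 = 2, and each function symbol of arity r contributes N_{k-1}^r new terms at level k: N_k = 2 + N_{k-1} + N_{k-1}.
  N_0 = 2
  N_1 = 2 + 2 + 2 = 6
  N_2 = 2 + 6 + 6 = 14
So there are 14 ground terms available for substitution.
The variable y ranges independently over the available ground terms, and distinct assignments produce distinct instances.
Number of ground instances = 14.

14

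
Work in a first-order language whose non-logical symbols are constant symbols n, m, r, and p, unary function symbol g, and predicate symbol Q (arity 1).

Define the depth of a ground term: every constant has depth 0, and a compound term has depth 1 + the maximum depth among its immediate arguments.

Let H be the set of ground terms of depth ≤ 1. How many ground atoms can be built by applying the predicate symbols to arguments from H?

First count ground terms of depth ≤ 1.
Write N_k for the number of ground terms of depth ≤ k. A term of depth ≤ k is either a constant or a function symbol applied to arguments of depth ≤ k−1, so N_k = 4 + N_{k-1}.
N_0 = 4
N_1 = 4 + 4 = 8
Explicitly: n, m, r, p, g(n), g(m), g(r), g(p).
So |H| = 8.
Ground atoms are formed by filling each argument slot of a predicate with a term from H, so an r-ary predicate gives |H|^r atoms:
  Q: 8
Total ground atoms: 8.

8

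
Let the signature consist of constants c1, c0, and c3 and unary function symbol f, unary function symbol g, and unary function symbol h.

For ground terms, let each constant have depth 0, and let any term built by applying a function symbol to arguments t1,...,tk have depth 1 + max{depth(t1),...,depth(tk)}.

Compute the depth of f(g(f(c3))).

depth(f(c3)) = 1 + depth(c3) = 1 + 0 = 1
depth(g(f(c3))) = 1 + depth(f(c3)) = 1 + 1 = 2
depth(f(g(f(c3)))) = 1 + depth(g(f(c3))) = 1 + 2 = 3

3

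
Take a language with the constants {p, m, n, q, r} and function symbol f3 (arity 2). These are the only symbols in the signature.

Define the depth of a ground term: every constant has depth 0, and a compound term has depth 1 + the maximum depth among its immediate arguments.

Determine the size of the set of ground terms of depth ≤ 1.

30

Write N_k for the number of ground terms of depth ≤ k. A term of depth ≤ k is either a constant or a function symbol applied to arguments of depth ≤ k−1, so N_k = 5 + N_{k-1}^2.
N_0 = 5
N_1 = 5 + 5^2 = 30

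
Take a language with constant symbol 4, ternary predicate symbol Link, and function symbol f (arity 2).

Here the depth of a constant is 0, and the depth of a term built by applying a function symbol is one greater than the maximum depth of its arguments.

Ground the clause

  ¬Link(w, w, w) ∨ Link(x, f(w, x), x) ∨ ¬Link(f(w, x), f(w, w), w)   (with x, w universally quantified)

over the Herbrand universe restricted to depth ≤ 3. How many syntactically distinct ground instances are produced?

Ground terms of depth ≤ 3:
  If N_k denotes the number of depth-≤k ground terms, the 1 constant gives N_0 = 1, and each function symbol of arity r contributes N_{k-1}^r new terms at level k: N_k = 1 + N_{k-1}^2.
  N_0 = 1
  N_1 = 1 + 1^2 = 2
  N_2 = 1 + 2^2 = 5
  N_3 = 1 + 5^2 = 26
So there are 26 ground terms available for substitution.
Each of x, w ranges independently over the available ground terms, and distinct assignments produce distinct instances.
Number of ground instances = 26^2 = 676.

676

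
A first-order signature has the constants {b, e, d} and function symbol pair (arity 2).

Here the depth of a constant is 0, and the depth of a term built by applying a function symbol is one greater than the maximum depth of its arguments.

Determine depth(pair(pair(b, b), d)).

depth(pair(b, b)) = 1 + max(0, 0) = 1
depth(pair(pair(b, b), d)) = 1 + max(1, 0) = 2

2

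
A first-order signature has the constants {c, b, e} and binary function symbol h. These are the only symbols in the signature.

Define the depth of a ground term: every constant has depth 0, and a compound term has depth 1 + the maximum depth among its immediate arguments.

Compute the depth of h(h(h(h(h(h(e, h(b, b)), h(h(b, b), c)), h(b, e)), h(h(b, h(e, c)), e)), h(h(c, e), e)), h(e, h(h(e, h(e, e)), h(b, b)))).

depth(h(b, b)) = 1 + max(0, 0) = 1
depth(h(e, h(b, b))) = 1 + max(0, 1) = 2
depth(h(h(b, b), c)) = 1 + max(1, 0) = 2
depth(h(h(e, h(b, b)), h(h(b, b), c))) = 1 + max(2, 2) = 3
depth(h(b, e)) = 1 + max(0, 0) = 1
depth(h(h(h(e, h(b, b)), h(h(b, b), c)), h(b, e))) = 1 + max(3, 1) = 4
depth(h(e, c)) = 1 + max(0, 0) = 1
depth(h(b, h(e, c))) = 1 + max(0, 1) = 2
depth(h(h(b, h(e, c)), e)) = 1 + max(2, 0) = 3
depth(h(h(h(h(e, h(b, b)), h(h(b, b), c)), h(b, e)), h(h(b, h(e, c)), e))) = 1 + max(4, 3) = 5
depth(h(c, e)) = 1 + max(0, 0) = 1
depth(h(h(c, e), e)) = 1 + max(1, 0) = 2
depth(h(h(h(h(h(e, h(b, b)), h(h(b, b), c)), h(b, e)), h(h(b, h(e, c)), e)), h(h(c, e), e))) = 1 + max(5, 2) = 6
depth(h(e, e)) = 1 + max(0, 0) = 1
depth(h(e, h(e, e))) = 1 + max(0, 1) = 2
depth(h(h(e, h(e, e)), h(b, b))) = 1 + max(2, 1) = 3
depth(h(e, h(h(e, h(e, e)), h(b, b)))) = 1 + max(0, 3) = 4
depth(h(h(h(h(h(h(e, h(b, b)), h(h(b, b), c)), h(b, e)), h(h(b, h(e, c)), e)), h(h(c, e), e)), h(e, h(h(e, h(e, e)), h(b, b))))) = 1 + max(6, 4) = 7

7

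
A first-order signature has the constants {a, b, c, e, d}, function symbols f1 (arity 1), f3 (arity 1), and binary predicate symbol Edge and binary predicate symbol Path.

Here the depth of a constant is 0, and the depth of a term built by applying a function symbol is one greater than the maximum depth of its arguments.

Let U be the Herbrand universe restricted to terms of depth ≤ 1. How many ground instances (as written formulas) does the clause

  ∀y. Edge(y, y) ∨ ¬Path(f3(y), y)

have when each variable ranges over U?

15

Ground terms of depth ≤ 1:
  If N_k denotes the number of depth-≤k ground terms, the 5 constants give N_0 = 5, and each function symbol of arity r contributes N_{k-1}^r new terms at level k: N_k = 5 + N_{k-1} + N_{k-1}.
  N_0 = 5
  N_1 = 5 + 5 + 5 = 15
So there are 15 ground terms available for substitution.
There is 1 variable to instantiate (y),  occurring in at least one literal, so different choices give different ground instances.
Number of ground instances = 15.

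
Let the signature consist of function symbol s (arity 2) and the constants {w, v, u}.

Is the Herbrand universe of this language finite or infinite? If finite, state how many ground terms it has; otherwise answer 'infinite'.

infinite

The signature has at least one function symbol (s, arity 2) and at least one constant (w).
Iterating s gives infinitely many distinct ground terms: w, s(w, w), s(s(w, w), s(w, w)), ...
So the Herbrand universe is infinite.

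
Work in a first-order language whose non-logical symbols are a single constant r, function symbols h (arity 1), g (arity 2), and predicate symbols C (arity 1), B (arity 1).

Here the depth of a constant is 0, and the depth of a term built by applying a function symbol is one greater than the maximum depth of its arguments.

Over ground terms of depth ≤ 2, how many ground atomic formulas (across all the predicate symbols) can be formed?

First count ground terms of depth ≤ 2.
Count level by level. With function symbols h/1, g/2, the terms of depth ≤ k are the 1 constant together with each function applied to depth-≤(k−1) tuples, so N_k = 1 + N_{k-1} + N_{k-1}^2.
N_0 = 1
N_1 = 1 + 1 + 1^2 = 3
N_2 = 1 + 3 + 3^2 = 13
So |H| = 13.
For each predicate symbol, the number of ground atoms is |H| raised to its arity; summing:
  C: 13;  B: 13
Total ground atoms: 13 + 13 = 26.

26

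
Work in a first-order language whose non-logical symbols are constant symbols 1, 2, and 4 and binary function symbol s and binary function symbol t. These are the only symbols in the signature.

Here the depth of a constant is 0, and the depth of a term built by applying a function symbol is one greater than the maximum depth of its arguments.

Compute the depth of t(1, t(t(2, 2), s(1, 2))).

depth(t(2, 2)) = 1 + max(0, 0) = 1
depth(s(1, 2)) = 1 + max(0, 0) = 1
depth(t(t(2, 2), s(1, 2))) = 1 + max(1, 1) = 2
depth(t(1, t(t(2, 2), s(1, 2)))) = 1 + max(0, 2) = 3

3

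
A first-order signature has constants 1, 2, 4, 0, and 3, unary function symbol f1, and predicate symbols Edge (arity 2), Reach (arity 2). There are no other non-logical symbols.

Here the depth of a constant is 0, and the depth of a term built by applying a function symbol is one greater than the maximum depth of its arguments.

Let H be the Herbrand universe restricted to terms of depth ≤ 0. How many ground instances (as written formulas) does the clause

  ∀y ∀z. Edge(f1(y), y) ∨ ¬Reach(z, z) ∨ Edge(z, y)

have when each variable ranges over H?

25

Ground terms of depth ≤ 0:
  Count level by level. With function symbols f1/1, the terms of depth ≤ k are the 5 constants together with each function applied to depth-≤(k−1) tuples, so N_k = 5 + N_{k-1}.
  N_0 = 5
  Explicitly: 1, 2, 4, 0, 3.
So there are 5 ground terms available for substitution.
Each of y, z ranges independently over the available ground terms, and distinct assignments produce distinct instances.
Number of ground instances = 5^2 = 25.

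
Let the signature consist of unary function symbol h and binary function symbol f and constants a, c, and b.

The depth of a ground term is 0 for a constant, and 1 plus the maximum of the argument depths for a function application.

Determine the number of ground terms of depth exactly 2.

228

Let N_k count ground terms of depth at most k. Each non-constant term of depth ≤ k is some function symbol applied to depth-≤(k−1) arguments, giving N_k = 3 + N_{k-1} + N_{k-1}^2.
N_0 = 3
N_1 = 3 + 3 + 3^2 = 15
N_2 = 3 + 15 + 15^2 = 243
Terms of depth exactly 2: N_2 − N_1 = 243 − 15 = 228.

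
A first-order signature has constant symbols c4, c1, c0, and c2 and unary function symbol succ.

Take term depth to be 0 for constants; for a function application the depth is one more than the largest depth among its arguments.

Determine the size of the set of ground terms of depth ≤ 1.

Write N_k for the number of ground terms of depth ≤ k. A term of depth ≤ k is either a constant or a function symbol applied to arguments of depth ≤ k−1, so N_k = 4 + N_{k-1}.
N_0 = 4
N_1 = 4 + 4 = 8
Explicitly: c4, c1, c0, c2, succ(c4), succ(c1), succ(c0), succ(c2).

8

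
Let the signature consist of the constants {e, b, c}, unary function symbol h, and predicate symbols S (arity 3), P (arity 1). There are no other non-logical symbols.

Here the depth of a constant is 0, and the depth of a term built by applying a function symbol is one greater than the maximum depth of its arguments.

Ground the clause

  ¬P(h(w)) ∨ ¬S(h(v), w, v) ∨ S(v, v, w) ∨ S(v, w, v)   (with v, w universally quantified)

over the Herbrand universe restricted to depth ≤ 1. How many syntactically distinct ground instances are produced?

Ground terms of depth ≤ 1:
  Let N_k = |{terms of depth ≤ k}|. Then N_0 = 3 and N_k = 3 + N_{k-1} for k ≥ 1 (one summand per function symbol, arity giving the exponent).
  N_0 = 3
  N_1 = 3 + 3 = 6
  Explicitly: e, b, c, h(e), h(b), h(c).
So there are 6 ground terms available for substitution.
There are 2 variables to instantiate (v, w), each occurring in at least one literal, so different choices give different ground instances.
Number of ground instances = 6^2 = 36.

36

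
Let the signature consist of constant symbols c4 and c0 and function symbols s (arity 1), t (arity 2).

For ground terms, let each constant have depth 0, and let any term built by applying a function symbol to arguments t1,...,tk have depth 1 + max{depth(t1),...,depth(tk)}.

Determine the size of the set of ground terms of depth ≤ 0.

Let N_k = |{terms of depth ≤ k}|. Then N_0 = 2 and N_k = 2 + N_{k-1} + N_{k-1}^2 for k ≥ 1 (one summand per function symbol, arity giving the exponent).
N_0 = 2
Explicitly: c4, c0.

2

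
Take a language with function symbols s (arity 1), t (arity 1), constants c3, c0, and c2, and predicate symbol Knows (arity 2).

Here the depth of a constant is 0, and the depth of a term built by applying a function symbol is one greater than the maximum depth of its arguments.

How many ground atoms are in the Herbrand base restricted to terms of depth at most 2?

441

First count ground terms of depth ≤ 2.
Write N_k for the number of ground terms of depth ≤ k. A term of depth ≤ k is either a constant or a function symbol applied to arguments of depth ≤ k−1, so N_k = 3 + N_{k-1} + N_{k-1}.
N_0 = 3
N_1 = 3 + 3 + 3 = 9
N_2 = 3 + 9 + 9 = 21
So |H| = 21.
A ground atom is a predicate applied to a tuple of terms from H, so the count is the sum over predicates of |H|^arity:
  Knows: 21^2 = 441
Total ground atoms: 441.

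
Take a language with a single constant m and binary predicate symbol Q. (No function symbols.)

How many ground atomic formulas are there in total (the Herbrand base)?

With no function symbols, the Herbrand universe is just the 1 constant.
Ground atoms per predicate: Q: 1^2 = 1.
Herbrand base size = 1 = 1.

1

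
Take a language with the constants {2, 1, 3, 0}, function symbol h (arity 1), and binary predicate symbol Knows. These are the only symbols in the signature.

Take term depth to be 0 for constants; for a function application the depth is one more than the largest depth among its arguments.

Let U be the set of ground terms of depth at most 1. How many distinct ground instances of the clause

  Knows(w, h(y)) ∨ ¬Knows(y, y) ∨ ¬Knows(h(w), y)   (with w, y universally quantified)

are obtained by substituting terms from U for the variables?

Ground terms of depth ≤ 1:
  Write N_k for the number of ground terms of depth ≤ k. A term of depth ≤ k is either a constant or a function symbol applied to arguments of depth ≤ k−1, so N_k = 4 + N_{k-1}.
  N_0 = 4
  N_1 = 4 + 4 = 8
  Explicitly: 2, 1, 3, 0, h(2), h(1), h(3), h(0).
So there are 8 ground terms available for substitution.
The clause has 2 distinct variables (w, y), each appearing in the body. In the free term algebra distinct substitutions yield syntactically distinct ground instances.
Number of ground instances = 8^2 = 64.

64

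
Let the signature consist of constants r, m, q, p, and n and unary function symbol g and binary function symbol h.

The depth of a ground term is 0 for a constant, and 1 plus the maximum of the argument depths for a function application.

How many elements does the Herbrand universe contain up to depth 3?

Let N_k count ground terms of depth at most k. Each non-constant term of depth ≤ k is some function symbol applied to depth-≤(k−1) arguments, giving N_k = 5 + N_{k-1} + N_{k-1}^2.
N_0 = 5
N_1 = 5 + 5 + 5^2 = 35
N_2 = 5 + 35 + 35^2 = 1265
N_3 = 5 + 1265 + 1265^2 = 1601495

1601495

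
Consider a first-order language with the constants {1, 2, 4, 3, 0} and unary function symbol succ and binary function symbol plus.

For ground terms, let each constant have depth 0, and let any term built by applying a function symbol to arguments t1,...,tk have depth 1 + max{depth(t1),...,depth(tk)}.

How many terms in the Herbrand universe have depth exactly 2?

Write N_k for the number of ground terms of depth ≤ k. A term of depth ≤ k is either a constant or a function symbol applied to arguments of depth ≤ k−1, so N_k = 5 + N_{k-1} + N_{k-1}^2.
N_0 = 5
N_1 = 5 + 5 + 5^2 = 35
N_2 = 5 + 35 + 35^2 = 1265
Terms of depth exactly 2: N_2 − N_1 = 1265 − 35 = 1230.

1230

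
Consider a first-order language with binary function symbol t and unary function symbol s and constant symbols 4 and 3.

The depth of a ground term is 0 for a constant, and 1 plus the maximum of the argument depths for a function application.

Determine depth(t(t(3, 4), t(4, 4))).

depth(t(3, 4)) = 1 + max(0, 0) = 1
depth(t(4, 4)) = 1 + max(0, 0) = 1
depth(t(t(3, 4), t(4, 4))) = 1 + max(1, 1) = 2

2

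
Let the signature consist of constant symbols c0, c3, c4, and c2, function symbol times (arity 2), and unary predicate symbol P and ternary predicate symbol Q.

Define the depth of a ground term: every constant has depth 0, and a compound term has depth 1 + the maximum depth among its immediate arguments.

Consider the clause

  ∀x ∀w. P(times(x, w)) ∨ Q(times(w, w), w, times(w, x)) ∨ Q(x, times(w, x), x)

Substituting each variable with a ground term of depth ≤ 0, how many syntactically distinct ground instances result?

16

Ground terms of depth ≤ 0:
  Let N_k = |{terms of depth ≤ k}|. Then N_0 = 4 and N_k = 4 + N_{k-1}^2 for k ≥ 1 (one summand per function symbol, arity giving the exponent).
  N_0 = 4
  Explicitly: c0, c3, c4, c2.
So there are 4 ground terms available for substitution.
The body mentions every one of the 2 quantified variables; since ground terms form a free algebra, no two substitutions collapse to the same formula.
Number of ground instances = 4^2 = 16.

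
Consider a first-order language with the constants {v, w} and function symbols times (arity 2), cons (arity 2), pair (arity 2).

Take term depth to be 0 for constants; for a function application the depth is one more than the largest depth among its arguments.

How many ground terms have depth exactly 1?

12

Write N_k for the number of ground terms of depth ≤ k. A term of depth ≤ k is either a constant or a function symbol applied to arguments of depth ≤ k−1, so N_k = 2 + N_{k-1}^2 + N_{k-1}^2 + N_{k-1}^2.
N_0 = 2
N_1 = 2 + 2^2 + 2^2 + 2^2 = 14
Terms of depth exactly 1: N_1 − N_0 = 14 − 2 = 12.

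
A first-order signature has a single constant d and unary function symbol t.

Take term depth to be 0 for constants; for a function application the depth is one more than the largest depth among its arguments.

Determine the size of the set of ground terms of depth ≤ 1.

2

Let N_k count ground terms of depth at most k. Each non-constant term of depth ≤ k is some function symbol applied to depth-≤(k−1) arguments, giving N_k = 1 + N_{k-1}.
N_0 = 1
N_1 = 1 + 1 = 2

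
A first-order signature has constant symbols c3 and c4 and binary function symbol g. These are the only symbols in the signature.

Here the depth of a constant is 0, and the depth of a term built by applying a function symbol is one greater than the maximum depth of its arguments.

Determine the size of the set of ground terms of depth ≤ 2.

38

If N_k denotes the number of depth-≤k ground terms, the 2 constants give N_0 = 2, and each function symbol of arity r contributes N_{k-1}^r new terms at level k: N_k = 2 + N_{k-1}^2.
N_0 = 2
N_1 = 2 + 2^2 = 6
N_2 = 2 + 6^2 = 38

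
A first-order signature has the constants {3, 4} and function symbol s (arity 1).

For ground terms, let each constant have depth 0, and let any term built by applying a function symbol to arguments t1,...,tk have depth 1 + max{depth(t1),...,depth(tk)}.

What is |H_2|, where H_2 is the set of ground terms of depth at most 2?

Write N_k for the number of ground terms of depth ≤ k. A term of depth ≤ k is either a constant or a function symbol applied to arguments of depth ≤ k−1, so N_k = 2 + N_{k-1}.
N_0 = 2
N_1 = 2 + 2 = 4
N_2 = 2 + 4 = 6

6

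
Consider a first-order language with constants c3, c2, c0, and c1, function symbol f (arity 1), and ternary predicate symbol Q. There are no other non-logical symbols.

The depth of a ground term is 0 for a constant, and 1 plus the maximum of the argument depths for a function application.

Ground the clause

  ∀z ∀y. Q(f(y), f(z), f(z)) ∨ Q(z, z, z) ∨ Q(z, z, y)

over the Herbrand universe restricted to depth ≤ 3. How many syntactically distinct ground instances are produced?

Ground terms of depth ≤ 3:
  Write N_k for the number of ground terms of depth ≤ k. A term of depth ≤ k is either a constant or a function symbol applied to arguments of depth ≤ k−1, so N_k = 4 + N_{k-1}.
  N_0 = 4
  N_1 = 4 + 4 = 8
  N_2 = 4 + 8 = 12
  N_3 = 4 + 12 = 16
So there are 16 ground terms available for substitution.
Each of z, y ranges independently over the available ground terms, and distinct assignments produce distinct instances.
Number of ground instances = 16^2 = 256.

256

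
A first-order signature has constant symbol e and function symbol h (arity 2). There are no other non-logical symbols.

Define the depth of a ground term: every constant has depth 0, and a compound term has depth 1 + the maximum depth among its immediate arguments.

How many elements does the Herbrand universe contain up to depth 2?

Count level by level. With function symbols h/2, the terms of depth ≤ k are the 1 constant together with each function applied to depth-≤(k−1) tuples, so N_k = 1 + N_{k-1}^2.
N_0 = 1
N_1 = 1 + 1^2 = 2
N_2 = 1 + 2^2 = 5
Explicitly: e, h(e, e), h(e, h(e, e)), h(h(e, e), e), h(h(e, e), h(e, e)).

5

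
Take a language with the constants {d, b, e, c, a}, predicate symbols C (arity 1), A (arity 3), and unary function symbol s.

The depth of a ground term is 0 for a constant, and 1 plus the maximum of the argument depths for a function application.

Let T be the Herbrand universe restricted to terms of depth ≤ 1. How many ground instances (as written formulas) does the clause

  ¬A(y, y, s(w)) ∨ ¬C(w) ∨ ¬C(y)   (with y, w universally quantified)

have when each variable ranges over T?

Ground terms of depth ≤ 1:
  Let N_k = |{terms of depth ≤ k}|. Then N_0 = 5 and N_k = 5 + N_{k-1} for k ≥ 1 (one summand per function symbol, arity giving the exponent).
  N_0 = 5
  N_1 = 5 + 5 = 10
  Explicitly: d, b, e, c, a, s(d), s(b), s(e), s(c), s(a).
So there are 10 ground terms available for substitution.
There are 2 variables to instantiate (y, w), each occurring in at least one literal, so different choices give different ground instances.
Number of ground instances = 10^2 = 100.

100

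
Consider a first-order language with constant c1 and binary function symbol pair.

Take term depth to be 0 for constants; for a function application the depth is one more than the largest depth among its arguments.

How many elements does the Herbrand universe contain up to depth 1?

Let N_k = |{terms of depth ≤ k}|. Then N_0 = 1 and N_k = 1 + N_{k-1}^2 for k ≥ 1 (one summand per function symbol, arity giving the exponent).
N_0 = 1
N_1 = 1 + 1^2 = 2
Explicitly: c1, pair(c1, c1).

2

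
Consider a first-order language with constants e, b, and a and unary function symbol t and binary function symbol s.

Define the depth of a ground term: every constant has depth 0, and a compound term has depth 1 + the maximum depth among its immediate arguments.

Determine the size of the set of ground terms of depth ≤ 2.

243

Let N_k = |{terms of depth ≤ k}|. Then N_0 = 3 and N_k = 3 + N_{k-1} + N_{k-1}^2 for k ≥ 1 (one summand per function symbol, arity giving the exponent).
N_0 = 3
N_1 = 3 + 3 + 3^2 = 15
N_2 = 3 + 15 + 15^2 = 243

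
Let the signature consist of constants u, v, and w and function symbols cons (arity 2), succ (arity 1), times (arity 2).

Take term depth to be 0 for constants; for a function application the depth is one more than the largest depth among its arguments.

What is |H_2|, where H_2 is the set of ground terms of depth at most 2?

1179

Let N_k count ground terms of depth at most k. Each non-constant term of depth ≤ k is some function symbol applied to depth-≤(k−1) arguments, giving N_k = 3 + N_{k-1}^2 + N_{k-1} + N_{k-1}^2.
N_0 = 3
N_1 = 3 + 3^2 + 3 + 3^2 = 24
N_2 = 3 + 24^2 + 24 + 24^2 = 1179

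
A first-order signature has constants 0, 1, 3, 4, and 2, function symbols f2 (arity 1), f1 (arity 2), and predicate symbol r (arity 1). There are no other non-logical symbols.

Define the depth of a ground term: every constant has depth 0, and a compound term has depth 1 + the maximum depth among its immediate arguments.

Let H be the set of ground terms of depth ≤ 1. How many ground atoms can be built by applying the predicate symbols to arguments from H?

First count ground terms of depth ≤ 1.
Let N_k = |{terms of depth ≤ k}|. Then N_0 = 5 and N_k = 5 + N_{k-1} + N_{k-1}^2 for k ≥ 1 (one summand per function symbol, arity giving the exponent).
N_0 = 5
N_1 = 5 + 5 + 5^2 = 35
So |H| = 35.
Ground atoms are formed by filling each argument slot of a predicate with a term from H, so an r-ary predicate gives |H|^r atoms:
  r: 35
Total ground atoms: 35.

35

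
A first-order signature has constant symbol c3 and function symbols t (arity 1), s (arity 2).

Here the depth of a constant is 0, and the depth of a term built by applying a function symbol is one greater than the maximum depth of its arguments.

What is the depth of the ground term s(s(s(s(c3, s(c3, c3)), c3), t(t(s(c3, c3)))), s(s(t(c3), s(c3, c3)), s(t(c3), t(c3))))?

5

depth(s(c3, c3)) = 1 + max(0, 0) = 1
depth(s(c3, s(c3, c3))) = 1 + max(0, 1) = 2
depth(s(s(c3, s(c3, c3)), c3)) = 1 + max(2, 0) = 3
depth(t(s(c3, c3))) = 1 + depth(s(c3, c3)) = 1 + 1 = 2
depth(t(t(s(c3, c3)))) = 1 + depth(t(s(c3, c3))) = 1 + 2 = 3
depth(s(s(s(c3, s(c3, c3)), c3), t(t(s(c3, c3))))) = 1 + max(3, 3) = 4
depth(t(c3)) = 1 + depth(c3) = 1 + 0 = 1
depth(s(t(c3), s(c3, c3))) = 1 + max(1, 1) = 2
depth(s(t(c3), t(c3))) = 1 + max(1, 1) = 2
depth(s(s(t(c3), s(c3, c3)), s(t(c3), t(c3)))) = 1 + max(2, 2) = 3
depth(s(s(s(s(c3, s(c3, c3)), c3), t(t(s(c3, c3)))), s(s(t(c3), s(c3, c3)), s(t(c3), t(c3))))) = 1 + max(4, 3) = 5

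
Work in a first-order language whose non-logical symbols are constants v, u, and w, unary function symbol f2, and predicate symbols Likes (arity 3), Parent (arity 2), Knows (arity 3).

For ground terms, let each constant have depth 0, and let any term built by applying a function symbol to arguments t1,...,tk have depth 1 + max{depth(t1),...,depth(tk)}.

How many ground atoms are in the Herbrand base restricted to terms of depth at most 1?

468

First count ground terms of depth ≤ 1.
Let N_k count ground terms of depth at most k. Each non-constant term of depth ≤ k is some function symbol applied to depth-≤(k−1) arguments, giving N_k = 3 + N_{k-1}.
N_0 = 3
N_1 = 3 + 3 = 6
Explicitly: v, u, w, f2(v), f2(u), f2(w).
So |H| = 6.
Ground atoms are formed by filling each argument slot of a predicate with a term from H, so an r-ary predicate gives |H|^r atoms:
  Likes: 6^3 = 216;  Parent: 6^2 = 36;  Knows: 6^3 = 216
Total ground atoms: 216 + 36 + 216 = 468.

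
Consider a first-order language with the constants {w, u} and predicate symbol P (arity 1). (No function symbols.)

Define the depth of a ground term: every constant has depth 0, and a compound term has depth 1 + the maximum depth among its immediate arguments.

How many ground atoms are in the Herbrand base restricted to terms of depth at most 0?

2

First count ground terms of depth ≤ 0.
With no function symbols every ground term is a constant, so there are exactly 2 ground terms at every depth bound.
N_0 = 2
So |H| = 2.
Each predicate of arity r yields |H|^r ground atoms (one per choice of an r-tuple from H):
  P: 2
Total ground atoms: 2.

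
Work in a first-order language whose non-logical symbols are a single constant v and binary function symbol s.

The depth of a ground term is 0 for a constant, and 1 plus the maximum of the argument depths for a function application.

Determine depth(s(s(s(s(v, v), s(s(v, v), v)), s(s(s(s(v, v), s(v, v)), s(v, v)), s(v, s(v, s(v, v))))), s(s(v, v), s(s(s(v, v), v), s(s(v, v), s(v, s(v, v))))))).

depth(s(v, v)) = 1 + max(0, 0) = 1
depth(s(s(v, v), v)) = 1 + max(1, 0) = 2
depth(s(s(v, v), s(s(v, v), v))) = 1 + max(1, 2) = 3
depth(s(s(v, v), s(v, v))) = 1 + max(1, 1) = 2
depth(s(s(s(v, v), s(v, v)), s(v, v))) = 1 + max(2, 1) = 3
depth(s(v, s(v, v))) = 1 + max(0, 1) = 2
depth(s(v, s(v, s(v, v)))) = 1 + max(0, 2) = 3
depth(s(s(s(s(v, v), s(v, v)), s(v, v)), s(v, s(v, s(v, v))))) = 1 + max(3, 3) = 4
depth(s(s(s(v, v), s(s(v, v), v)), s(s(s(s(v, v), s(v, v)), s(v, v)), s(v, s(v, s(v, v)))))) = 1 + max(3, 4) = 5
depth(s(s(v, v), s(v, s(v, v)))) = 1 + max(1, 2) = 3
depth(s(s(s(v, v), v), s(s(v, v), s(v, s(v, v))))) = 1 + max(2, 3) = 4
depth(s(s(v, v), s(s(s(v, v), v), s(s(v, v), s(v, s(v, v)))))) = 1 + max(1, 4) = 5
depth(s(s(s(s(v, v), s(s(v, v), v)), s(s(s(s(v, v), s(v, v)), s(v, v)), s(v, s(v, s(v, v))))), s(s(v, v), s(s(s(v, v), v), s(s(v, v), s(v, s(v, v))))))) = 1 + max(5, 5) = 6

6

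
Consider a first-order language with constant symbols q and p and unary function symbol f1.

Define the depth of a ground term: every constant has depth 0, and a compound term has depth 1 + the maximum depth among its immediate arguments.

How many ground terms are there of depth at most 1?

Count level by level. With function symbols f1/1, the terms of depth ≤ k are the 2 constants together with each function applied to depth-≤(k−1) tuples, so N_k = 2 + N_{k-1}.
N_0 = 2
N_1 = 2 + 2 = 4

4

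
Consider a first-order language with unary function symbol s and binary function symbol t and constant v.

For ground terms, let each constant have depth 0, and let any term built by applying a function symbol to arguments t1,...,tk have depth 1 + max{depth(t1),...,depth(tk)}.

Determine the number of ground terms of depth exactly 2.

Let N_k = |{terms of depth ≤ k}|. Then N_0 = 1 and N_k = 1 + N_{k-1} + N_{k-1}^2 for k ≥ 1 (one summand per function symbol, arity giving the exponent).
N_0 = 1
N_1 = 1 + 1 + 1^2 = 3
N_2 = 1 + 3 + 3^2 = 13
Terms of depth exactly 2: N_2 − N_1 = 13 − 3 = 10.

10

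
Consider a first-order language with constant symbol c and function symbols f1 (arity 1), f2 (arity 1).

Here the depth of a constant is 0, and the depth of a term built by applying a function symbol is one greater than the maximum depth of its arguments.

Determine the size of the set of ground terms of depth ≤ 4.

31

Let N_k count ground terms of depth at most k. Each non-constant term of depth ≤ k is some function symbol applied to depth-≤(k−1) arguments, giving N_k = 1 + N_{k-1} + N_{k-1}.
N_0 = 1
N_1 = 1 + 1 + 1 = 3
N_2 = 1 + 3 + 3 = 7
N_3 = 1 + 7 + 7 = 15
N_4 = 1 + 15 + 15 = 31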